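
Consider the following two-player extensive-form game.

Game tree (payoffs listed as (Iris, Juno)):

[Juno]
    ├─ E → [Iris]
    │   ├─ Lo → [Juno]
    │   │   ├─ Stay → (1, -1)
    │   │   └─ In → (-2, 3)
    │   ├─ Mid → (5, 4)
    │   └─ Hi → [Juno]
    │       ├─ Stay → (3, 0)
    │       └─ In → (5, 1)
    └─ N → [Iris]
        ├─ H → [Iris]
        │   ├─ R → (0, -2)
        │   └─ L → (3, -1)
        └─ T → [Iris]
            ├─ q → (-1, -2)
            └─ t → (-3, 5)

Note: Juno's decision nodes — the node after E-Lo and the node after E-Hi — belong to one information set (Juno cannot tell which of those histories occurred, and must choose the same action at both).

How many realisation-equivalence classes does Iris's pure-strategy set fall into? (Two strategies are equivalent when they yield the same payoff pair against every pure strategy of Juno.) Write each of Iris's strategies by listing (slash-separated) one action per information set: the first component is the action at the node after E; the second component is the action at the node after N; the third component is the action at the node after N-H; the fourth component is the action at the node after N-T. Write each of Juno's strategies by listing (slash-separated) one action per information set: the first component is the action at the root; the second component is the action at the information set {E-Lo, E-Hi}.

Iris has 24 pure strategies: Lo/H/R/q, Lo/H/R/t, Lo/H/L/q, Lo/H/L/t, Lo/T/R/q, Lo/T/R/t, Lo/T/L/q, Lo/T/L/t, Mid/H/R/q, Mid/H/R/t, Mid/H/L/q, Mid/H/L/t, Mid/T/R/q, Mid/T/R/t, Mid/T/L/q, Mid/T/L/t, Hi/H/R/q, Hi/H/R/t, Hi/H/L/q, Hi/H/L/t, Hi/T/R/q, Hi/T/R/t, Hi/T/L/q, Hi/T/L/t. Columns: E/Stay, E/In, N/Stay, N/In.
{Lo/H/R/q, Lo/H/R/t} → row (1,-1) (-2,3) (0,-2) (0,-2)
{Lo/H/L/q, Lo/H/L/t} → row (1,-1) (-2,3) (3,-1) (3,-1)
{Lo/T/R/q, Lo/T/L/q} → row (1,-1) (-2,3) (-1,-2) (-1,-2)
{Lo/T/R/t, Lo/T/L/t} → row (1,-1) (-2,3) (-3,5) (-3,5)
{Mid/H/R/q, Mid/H/R/t} → row (5,4) (5,4) (0,-2) (0,-2)
{Mid/H/L/q, Mid/H/L/t} → row (5,4) (5,4) (3,-1) (3,-1)
{Mid/T/R/q, Mid/T/L/q} → row (5,4) (5,4) (-1,-2) (-1,-2)
{Mid/T/R/t, Mid/T/L/t} → row (5,4) (5,4) (-3,5) (-3,5)
{Hi/H/R/q, Hi/H/R/t} → row (3,0) (5,1) (0,-2) (0,-2)
{Hi/H/L/q, Hi/H/L/t} → row (3,0) (5,1) (3,-1) (3,-1)
{Hi/T/R/q, Hi/T/L/q} → row (3,0) (5,1) (-1,-2) (-1,-2)
{Hi/T/R/t, Hi/T/L/t} → row (3,0) (5,1) (-3,5) (-3,5)
That's 12 distinct rows out of 24 strategies.

12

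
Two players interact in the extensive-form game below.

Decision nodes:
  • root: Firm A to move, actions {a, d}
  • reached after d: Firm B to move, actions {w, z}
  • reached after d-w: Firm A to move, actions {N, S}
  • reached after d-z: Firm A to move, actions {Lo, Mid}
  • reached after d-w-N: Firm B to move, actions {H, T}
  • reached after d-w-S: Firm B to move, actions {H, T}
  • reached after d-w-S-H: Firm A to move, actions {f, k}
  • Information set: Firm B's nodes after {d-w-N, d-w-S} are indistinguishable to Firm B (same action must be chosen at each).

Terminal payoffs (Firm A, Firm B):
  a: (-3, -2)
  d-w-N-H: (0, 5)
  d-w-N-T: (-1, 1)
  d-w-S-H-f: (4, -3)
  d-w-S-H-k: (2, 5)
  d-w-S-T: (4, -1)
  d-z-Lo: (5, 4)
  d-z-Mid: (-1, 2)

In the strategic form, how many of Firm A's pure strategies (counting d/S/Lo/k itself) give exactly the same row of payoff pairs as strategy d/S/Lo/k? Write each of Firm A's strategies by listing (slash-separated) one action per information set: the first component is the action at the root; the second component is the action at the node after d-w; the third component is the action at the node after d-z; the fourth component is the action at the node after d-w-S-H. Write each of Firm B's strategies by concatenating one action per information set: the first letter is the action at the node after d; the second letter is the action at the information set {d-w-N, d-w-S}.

Row for d/S/Lo/k (columns wH, wT, zH, zT): (2,5) (4,-1) (5,4) (5,4).
Every one of Firm A's information sets is on the play path for some reply by Firm B when Firm A follows d/S/Lo/k.
Changing the action at any of them therefore changes at least one column, so only d/S/Lo/k itself gives this row.

1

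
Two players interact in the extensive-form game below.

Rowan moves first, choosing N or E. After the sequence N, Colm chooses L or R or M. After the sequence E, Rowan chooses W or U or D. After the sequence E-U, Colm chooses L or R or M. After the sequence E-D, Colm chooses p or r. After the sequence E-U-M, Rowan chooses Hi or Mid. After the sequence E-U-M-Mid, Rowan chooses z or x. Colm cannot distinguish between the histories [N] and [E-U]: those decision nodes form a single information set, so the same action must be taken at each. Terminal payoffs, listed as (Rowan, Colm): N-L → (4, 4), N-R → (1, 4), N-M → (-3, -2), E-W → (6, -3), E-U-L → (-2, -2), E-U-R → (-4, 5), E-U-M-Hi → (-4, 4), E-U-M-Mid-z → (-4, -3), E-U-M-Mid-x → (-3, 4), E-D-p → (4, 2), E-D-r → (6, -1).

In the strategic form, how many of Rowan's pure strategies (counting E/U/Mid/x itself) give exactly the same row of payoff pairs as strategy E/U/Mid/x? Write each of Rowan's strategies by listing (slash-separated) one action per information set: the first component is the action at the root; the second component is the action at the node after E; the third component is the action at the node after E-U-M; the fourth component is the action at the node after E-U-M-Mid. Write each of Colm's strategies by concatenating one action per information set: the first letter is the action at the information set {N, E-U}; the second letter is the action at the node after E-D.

Row for E/U/Mid/x (columns Lp, Lr, Rp, Rr, Mp, Mr): (-2,-2) (-2,-2) (-4,5) (-4,5) (-3,4) (-3,4).
Every one of Rowan's information sets is on the play path for some reply by Colm when Rowan follows E/U/Mid/x.
Changing the action at any of them therefore changes at least one column, so only E/U/Mid/x itself gives this row.

1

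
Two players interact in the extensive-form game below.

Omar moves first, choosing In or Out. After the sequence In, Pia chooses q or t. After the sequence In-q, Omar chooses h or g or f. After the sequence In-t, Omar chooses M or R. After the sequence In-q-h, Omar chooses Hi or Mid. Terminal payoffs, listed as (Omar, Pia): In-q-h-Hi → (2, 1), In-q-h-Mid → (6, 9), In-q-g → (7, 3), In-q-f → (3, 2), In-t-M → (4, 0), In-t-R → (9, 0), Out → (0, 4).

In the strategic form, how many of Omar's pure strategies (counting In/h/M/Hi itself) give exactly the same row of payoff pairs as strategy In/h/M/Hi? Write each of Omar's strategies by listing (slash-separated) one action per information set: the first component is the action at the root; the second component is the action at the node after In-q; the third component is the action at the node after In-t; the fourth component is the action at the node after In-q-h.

1

Row for In/h/M/Hi (columns q, t): (2,1) (4,0).
Every one of Omar's information sets is on the play path for some reply by Pia when Omar follows In/h/M/Hi.
Changing the action at any of them therefore changes at least one column, so only In/h/M/Hi itself gives this row.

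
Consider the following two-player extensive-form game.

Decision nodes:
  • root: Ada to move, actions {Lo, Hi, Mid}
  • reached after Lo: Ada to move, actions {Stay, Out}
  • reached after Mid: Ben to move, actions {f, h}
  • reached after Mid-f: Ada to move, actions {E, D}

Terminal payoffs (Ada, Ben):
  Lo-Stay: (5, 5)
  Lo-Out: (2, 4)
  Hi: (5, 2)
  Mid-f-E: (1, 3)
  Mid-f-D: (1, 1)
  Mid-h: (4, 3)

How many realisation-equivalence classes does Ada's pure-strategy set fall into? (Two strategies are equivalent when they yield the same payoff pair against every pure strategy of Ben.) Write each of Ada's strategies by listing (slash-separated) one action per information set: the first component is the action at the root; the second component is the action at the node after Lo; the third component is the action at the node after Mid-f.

5

Ada has 12 pure strategies: Lo/Stay/E, Lo/Stay/D, Lo/Out/E, Lo/Out/D, Hi/Stay/E, Hi/Stay/D, Hi/Out/E, Hi/Out/D, Mid/Stay/E, Mid/Stay/D, Mid/Out/E, Mid/Out/D. Columns: f, h.
{Lo/Stay/E, Lo/Stay/D} → row (5,5) (5,5)
{Lo/Out/E, Lo/Out/D} → row (2,4) (2,4)
{Hi/Stay/E, Hi/Stay/D, Hi/Out/E, Hi/Out/D} → row (5,2) (5,2)
{Mid/Stay/E, Mid/Out/E} → row (1,3) (4,3)
{Mid/Stay/D, Mid/Out/D} → row (1,1) (4,3)
That's 5 distinct rows out of 12 strategies.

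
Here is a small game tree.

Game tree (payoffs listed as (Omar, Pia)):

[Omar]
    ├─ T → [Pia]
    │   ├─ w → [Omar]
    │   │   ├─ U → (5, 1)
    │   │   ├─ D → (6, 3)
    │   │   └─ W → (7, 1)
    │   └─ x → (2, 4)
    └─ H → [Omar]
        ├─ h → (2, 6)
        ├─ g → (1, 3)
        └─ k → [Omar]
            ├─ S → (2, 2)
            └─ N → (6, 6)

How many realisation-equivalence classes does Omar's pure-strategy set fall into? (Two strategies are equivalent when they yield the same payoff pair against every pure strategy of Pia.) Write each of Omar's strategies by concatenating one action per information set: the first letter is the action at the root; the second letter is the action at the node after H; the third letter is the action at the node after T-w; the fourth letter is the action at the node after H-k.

7

Omar has 36 pure strategies: ThUS, ThUN, ThDS, ThDN, ThWS, ThWN, TgUS, TgUN, TgDS, TgDN, TgWS, TgWN, TkUS, TkUN, TkDS, TkDN, TkWS, TkWN, HhUS, HhUN, HhDS, HhDN, HhWS, HhWN, HgUS, HgUN, HgDS, HgDN, HgWS, HgWN, HkUS, HkUN, HkDS, HkDN, HkWS, HkWN. Columns: w, x.
{ThUS, ThUN, TgUS, TgUN, TkUS, TkUN} → row (5,1) (2,4)
{ThDS, ThDN, TgDS, TgDN, TkDS, TkDN} → row (6,3) (2,4)
{ThWS, ThWN, TgWS, TgWN, TkWS, TkWN} → row (7,1) (2,4)
{HhUS, HhUN, HhDS, HhDN, HhWS, HhWN} → row (2,6) (2,6)
{HgUS, HgUN, HgDS, HgDN, HgWS, HgWN} → row (1,3) (1,3)
{HkUS, HkDS, HkWS} → row (2,2) (2,2)
{HkUN, HkDN, HkWN} → row (6,6) (6,6)
That's 7 distinct rows out of 36 strategies.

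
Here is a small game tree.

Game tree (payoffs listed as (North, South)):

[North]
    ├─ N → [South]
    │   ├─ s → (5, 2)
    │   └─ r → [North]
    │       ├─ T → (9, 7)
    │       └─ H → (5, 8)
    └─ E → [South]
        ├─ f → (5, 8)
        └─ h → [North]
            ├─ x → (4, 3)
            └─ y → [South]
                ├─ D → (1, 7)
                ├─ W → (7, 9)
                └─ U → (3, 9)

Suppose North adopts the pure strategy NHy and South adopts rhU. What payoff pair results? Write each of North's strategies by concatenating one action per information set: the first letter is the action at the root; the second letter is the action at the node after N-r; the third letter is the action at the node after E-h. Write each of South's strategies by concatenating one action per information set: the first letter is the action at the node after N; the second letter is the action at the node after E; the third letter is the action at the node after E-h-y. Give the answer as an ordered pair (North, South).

Trace the play path from the root:
  North plays N
  South plays r at [N]
  North plays H at [N-r]
→ terminal payoff (5, 8).
(North's choice at the node after E-h is never reached on this path, so it doesn't affect the outcome.)

(5, 8)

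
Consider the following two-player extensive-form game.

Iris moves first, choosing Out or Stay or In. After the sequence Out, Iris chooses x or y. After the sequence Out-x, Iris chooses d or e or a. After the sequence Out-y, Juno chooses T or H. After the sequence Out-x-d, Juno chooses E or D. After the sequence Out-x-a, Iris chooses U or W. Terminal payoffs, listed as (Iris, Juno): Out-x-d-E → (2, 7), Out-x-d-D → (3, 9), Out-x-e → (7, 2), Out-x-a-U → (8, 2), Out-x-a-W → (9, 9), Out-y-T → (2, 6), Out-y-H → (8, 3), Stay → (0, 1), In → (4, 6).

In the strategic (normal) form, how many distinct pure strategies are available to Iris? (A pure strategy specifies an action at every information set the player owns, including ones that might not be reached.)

36

Iris owns the root with actions {Out, Stay, In} — three choices.
Iris owns the node after Out with actions {x, y} — two choices.
Iris owns the node after Out-x with actions {d, e, a} — three choices.
Iris owns the node after Out-x-a with actions {U, W} — two choices.
A pure strategy fixes one action at each information set independently, so the count is the product 3 × 2 × 3 × 2 = 36.
(For reference, Juno has 4 pure strategies, giving a 36×4 normal-form matrix.)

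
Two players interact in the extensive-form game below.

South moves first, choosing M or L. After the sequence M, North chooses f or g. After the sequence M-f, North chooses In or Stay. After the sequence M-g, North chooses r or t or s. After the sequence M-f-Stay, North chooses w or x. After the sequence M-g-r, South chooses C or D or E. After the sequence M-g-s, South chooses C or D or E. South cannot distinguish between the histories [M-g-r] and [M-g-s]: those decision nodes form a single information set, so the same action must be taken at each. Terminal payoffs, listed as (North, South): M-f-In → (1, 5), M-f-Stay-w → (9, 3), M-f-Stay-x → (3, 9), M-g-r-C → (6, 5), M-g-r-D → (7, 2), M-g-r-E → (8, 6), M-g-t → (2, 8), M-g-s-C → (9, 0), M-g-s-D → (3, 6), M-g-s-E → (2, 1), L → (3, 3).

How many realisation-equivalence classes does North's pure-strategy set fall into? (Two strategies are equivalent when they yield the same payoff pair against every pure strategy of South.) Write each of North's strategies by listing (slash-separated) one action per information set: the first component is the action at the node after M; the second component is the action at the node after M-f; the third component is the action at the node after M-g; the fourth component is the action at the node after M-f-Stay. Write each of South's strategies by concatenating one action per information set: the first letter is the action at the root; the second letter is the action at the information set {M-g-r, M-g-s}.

North has 24 pure strategies: f/In/r/w, f/In/r/x, f/In/t/w, f/In/t/x, f/In/s/w, f/In/s/x, f/Stay/r/w, f/Stay/r/x, f/Stay/t/w, f/Stay/t/x, f/Stay/s/w, f/Stay/s/x, g/In/r/w, g/In/r/x, g/In/t/w, g/In/t/x, g/In/s/w, g/In/s/x, g/Stay/r/w, g/Stay/r/x, g/Stay/t/w, g/Stay/t/x, g/Stay/s/w, g/Stay/s/x. Columns: MC, MD, ME, LC, LD, LE.
{f/In/r/w, f/In/r/x, f/In/t/w, f/In/t/x, f/In/s/w, f/In/s/x} → row (1,5) (1,5) (1,5) (3,3) (3,3) (3,3)
{f/Stay/r/w, f/Stay/t/w, f/Stay/s/w} → row (9,3) (9,3) (9,3) (3,3) (3,3) (3,3)
{f/Stay/r/x, f/Stay/t/x, f/Stay/s/x} → row (3,9) (3,9) (3,9) (3,3) (3,3) (3,3)
{g/In/r/w, g/In/r/x, g/Stay/r/w, g/Stay/r/x} → row (6,5) (7,2) (8,6) (3,3) (3,3) (3,3)
{g/In/t/w, g/In/t/x, g/Stay/t/w, g/Stay/t/x} → row (2,8) (2,8) (2,8) (3,3) (3,3) (3,3)
{g/In/s/w, g/In/s/x, g/Stay/s/w, g/Stay/s/x} → row (9,0) (3,6) (2,1) (3,3) (3,3) (3,3)
That's 6 distinct rows out of 24 strategies.

6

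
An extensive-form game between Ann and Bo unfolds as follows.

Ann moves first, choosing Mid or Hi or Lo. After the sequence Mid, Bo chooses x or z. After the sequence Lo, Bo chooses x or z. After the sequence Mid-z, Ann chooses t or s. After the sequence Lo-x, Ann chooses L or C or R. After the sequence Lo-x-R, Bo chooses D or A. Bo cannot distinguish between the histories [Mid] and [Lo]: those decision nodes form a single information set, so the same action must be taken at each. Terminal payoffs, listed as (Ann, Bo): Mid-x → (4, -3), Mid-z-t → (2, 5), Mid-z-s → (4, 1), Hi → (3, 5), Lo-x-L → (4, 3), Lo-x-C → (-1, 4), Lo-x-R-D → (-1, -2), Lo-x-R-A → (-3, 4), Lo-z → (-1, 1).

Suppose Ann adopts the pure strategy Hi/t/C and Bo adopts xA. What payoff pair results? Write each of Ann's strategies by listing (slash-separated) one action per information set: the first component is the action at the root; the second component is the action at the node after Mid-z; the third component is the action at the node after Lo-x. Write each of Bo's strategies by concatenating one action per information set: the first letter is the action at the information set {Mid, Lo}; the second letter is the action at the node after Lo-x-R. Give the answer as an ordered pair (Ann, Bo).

Trace the play path from the root:
  Ann plays Hi
→ terminal payoff (3, 5).
(Ann's choice at the node after Mid-z is never reached on this path, so it doesn't affect the outcome.)

(3, 5)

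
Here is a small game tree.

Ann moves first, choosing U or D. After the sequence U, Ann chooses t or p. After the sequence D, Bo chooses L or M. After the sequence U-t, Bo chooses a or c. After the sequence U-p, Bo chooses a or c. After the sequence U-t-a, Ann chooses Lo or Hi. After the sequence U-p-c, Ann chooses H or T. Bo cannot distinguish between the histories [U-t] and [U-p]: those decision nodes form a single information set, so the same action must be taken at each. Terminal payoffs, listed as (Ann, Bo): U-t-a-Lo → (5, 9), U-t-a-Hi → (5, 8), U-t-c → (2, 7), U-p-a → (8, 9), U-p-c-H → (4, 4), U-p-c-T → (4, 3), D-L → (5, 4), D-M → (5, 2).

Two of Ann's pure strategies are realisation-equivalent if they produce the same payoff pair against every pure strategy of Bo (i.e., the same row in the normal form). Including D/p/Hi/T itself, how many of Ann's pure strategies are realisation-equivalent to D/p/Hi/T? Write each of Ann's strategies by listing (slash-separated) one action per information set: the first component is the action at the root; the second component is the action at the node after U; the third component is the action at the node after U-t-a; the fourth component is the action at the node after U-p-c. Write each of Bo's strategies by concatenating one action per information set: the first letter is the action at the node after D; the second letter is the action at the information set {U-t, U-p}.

Row for D/p/Hi/T (columns La, Lc, Ma, Mc): (5,4) (5,4) (5,2) (5,2).
Under D/p/Hi/T, Ann's choice at the node after U and at the node after U-t-a and at the node after U-p-c can never be reached regardless of what Bo does, so varying those choices leaves every outcome unchanged.
Holding the reachable choices fixed and varying the unreachable ones freely already gives 2 × 2 × 2 = 8 equivalent strategies.
No other strategy reproduces this row, so those 8 are the full class: D/t/Lo/H, D/t/Lo/T, D/t/Hi/H, D/t/Hi/T, D/p/Lo/H, D/p/Lo/T, D/p/Hi/H, D/p/Hi/T.

8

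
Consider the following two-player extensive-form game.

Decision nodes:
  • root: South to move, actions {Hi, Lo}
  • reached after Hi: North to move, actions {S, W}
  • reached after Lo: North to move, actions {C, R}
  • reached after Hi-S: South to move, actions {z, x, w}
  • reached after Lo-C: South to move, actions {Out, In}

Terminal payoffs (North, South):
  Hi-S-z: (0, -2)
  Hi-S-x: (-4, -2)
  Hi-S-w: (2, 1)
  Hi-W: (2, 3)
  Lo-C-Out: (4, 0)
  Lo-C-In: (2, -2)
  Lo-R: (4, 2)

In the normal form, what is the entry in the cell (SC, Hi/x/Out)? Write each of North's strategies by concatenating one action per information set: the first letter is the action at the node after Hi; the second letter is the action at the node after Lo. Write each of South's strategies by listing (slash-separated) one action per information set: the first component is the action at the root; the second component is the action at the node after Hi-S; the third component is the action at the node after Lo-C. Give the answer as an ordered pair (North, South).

(-4, -2)

Trace the play path from the root:
  South plays Hi
  North plays S at [Hi]
  South plays x at [Hi-S]
→ terminal payoff (-4, -2).
(North's choice at the node after Lo is never reached on this path, so it doesn't affect the outcome.)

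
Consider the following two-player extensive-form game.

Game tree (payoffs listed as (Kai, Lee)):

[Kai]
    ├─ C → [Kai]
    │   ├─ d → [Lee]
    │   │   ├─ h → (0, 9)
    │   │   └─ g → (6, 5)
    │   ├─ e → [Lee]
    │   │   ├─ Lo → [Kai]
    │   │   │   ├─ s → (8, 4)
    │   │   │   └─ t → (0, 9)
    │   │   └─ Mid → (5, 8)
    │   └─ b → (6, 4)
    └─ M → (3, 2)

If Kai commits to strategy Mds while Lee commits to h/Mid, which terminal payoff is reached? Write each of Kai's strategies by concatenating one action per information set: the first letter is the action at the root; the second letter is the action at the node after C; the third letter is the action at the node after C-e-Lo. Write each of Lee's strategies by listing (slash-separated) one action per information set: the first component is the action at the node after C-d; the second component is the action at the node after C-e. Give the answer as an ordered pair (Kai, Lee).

Trace the play path from the root:
  Kai plays M
→ terminal payoff (3, 2).
(Kai's choice at the node after C is never reached on this path, so it doesn't affect the outcome.)

(3, 2)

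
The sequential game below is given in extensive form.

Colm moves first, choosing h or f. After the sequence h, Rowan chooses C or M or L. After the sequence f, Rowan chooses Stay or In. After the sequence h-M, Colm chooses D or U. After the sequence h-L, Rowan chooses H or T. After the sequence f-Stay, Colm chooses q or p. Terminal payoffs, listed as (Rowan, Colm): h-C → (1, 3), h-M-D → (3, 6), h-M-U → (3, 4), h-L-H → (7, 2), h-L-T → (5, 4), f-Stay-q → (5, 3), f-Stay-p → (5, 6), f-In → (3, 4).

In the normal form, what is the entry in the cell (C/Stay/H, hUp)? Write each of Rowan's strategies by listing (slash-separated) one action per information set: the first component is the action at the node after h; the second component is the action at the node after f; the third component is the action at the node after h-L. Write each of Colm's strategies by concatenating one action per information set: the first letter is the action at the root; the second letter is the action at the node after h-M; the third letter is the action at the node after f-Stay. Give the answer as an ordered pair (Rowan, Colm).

(1, 3)

Trace the play path from the root:
  Colm plays h
  Rowan plays C at [h]
→ terminal payoff (1, 3).
(Rowan's choice at the node after f is never reached on this path, so it doesn't affect the outcome.)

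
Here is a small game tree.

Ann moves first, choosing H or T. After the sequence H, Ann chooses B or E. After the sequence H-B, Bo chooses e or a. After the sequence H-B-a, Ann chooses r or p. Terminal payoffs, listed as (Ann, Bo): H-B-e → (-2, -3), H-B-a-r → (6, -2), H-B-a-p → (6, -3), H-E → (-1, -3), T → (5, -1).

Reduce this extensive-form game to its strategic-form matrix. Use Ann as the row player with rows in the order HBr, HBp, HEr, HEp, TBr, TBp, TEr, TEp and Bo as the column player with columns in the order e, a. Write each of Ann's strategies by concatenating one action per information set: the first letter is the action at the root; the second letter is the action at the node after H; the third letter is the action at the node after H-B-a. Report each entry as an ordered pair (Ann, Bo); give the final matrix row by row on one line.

HBr: (-2,-3) (6,-2) | HBp: (-2,-3) (6,-3) | HEr: (-1,-3) (-1,-3) | HEp: (-1,-3) (-1,-3) | TBr: (5,-1) (5,-1) | TBp: (5,-1) (5,-1) | TEr: (5,-1) (5,-1) | TEp: (5,-1) (5,-1)

            e        a
 HBr  (-2,-3)   (6,-2)
 HBp  (-2,-3)   (6,-3)
 HEr  (-1,-3)  (-1,-3)
 HEp  (-1,-3)  (-1,-3)
 TBr   (5,-1)   (5,-1)
 TBp   (5,-1)   (5,-1)
 TEr   (5,-1)   (5,-1)
 TEp   (5,-1)   (5,-1)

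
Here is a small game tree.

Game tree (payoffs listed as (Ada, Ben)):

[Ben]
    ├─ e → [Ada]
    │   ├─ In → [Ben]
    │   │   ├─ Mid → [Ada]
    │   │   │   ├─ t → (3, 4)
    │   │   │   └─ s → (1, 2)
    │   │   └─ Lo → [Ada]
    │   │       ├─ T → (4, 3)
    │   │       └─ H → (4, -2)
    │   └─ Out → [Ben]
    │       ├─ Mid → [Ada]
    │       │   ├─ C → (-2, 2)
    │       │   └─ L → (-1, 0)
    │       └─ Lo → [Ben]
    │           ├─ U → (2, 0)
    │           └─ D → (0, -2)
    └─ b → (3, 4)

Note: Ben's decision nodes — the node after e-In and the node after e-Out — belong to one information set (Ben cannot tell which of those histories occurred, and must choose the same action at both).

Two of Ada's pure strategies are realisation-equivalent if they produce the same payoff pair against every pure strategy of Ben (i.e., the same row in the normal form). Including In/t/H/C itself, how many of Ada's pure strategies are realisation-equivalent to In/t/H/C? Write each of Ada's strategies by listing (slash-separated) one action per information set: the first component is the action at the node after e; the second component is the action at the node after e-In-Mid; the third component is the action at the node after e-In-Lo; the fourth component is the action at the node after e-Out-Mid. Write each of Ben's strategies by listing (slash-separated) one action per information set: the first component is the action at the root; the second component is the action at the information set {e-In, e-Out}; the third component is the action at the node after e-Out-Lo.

Row for In/t/H/C (columns e/Mid/U, e/Mid/D, e/Lo/U, e/Lo/D, b/Mid/U, b/Mid/D, b/Lo/U, b/Lo/D): (3,4) (3,4) (4,-2) (4,-2) (3,4) (3,4) (3,4) (3,4).
Under In/t/H/C, Ada's choice at the node after e-Out-Mid can never be reached regardless of what Ben does, so varying those choices leaves every outcome unchanged.
Holding the reachable choices fixed and varying the unreachable one freely already gives 2 equivalent strategies.
No other strategy reproduces this row, so those 2 are the full class: In/t/H/C, In/t/H/L.

2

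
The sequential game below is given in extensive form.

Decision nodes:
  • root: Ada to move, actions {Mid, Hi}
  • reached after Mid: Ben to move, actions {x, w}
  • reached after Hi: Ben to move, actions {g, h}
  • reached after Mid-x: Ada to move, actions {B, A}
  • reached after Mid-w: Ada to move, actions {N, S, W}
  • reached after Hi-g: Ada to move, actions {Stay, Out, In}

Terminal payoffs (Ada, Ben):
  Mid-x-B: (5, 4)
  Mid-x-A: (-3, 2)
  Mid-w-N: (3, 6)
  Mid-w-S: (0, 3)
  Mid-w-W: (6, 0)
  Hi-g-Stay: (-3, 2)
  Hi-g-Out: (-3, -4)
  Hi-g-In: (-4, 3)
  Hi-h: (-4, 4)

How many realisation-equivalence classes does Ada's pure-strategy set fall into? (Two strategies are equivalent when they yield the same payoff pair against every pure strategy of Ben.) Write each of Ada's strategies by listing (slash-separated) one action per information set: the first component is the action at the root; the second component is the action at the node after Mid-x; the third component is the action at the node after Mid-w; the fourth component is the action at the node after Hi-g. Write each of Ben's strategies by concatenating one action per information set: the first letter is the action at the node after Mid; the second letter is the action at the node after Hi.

Ada has 36 pure strategies: Mid/B/N/Stay, Mid/B/N/Out, Mid/B/N/In, Mid/B/S/Stay, Mid/B/S/Out, Mid/B/S/In, Mid/B/W/Stay, Mid/B/W/Out, Mid/B/W/In, Mid/A/N/Stay, Mid/A/N/Out, Mid/A/N/In, Mid/A/S/Stay, Mid/A/S/Out, Mid/A/S/In, Mid/A/W/Stay, Mid/A/W/Out, Mid/A/W/In, Hi/B/N/Stay, Hi/B/N/Out, Hi/B/N/In, Hi/B/S/Stay, Hi/B/S/Out, Hi/B/S/In, Hi/B/W/Stay, Hi/B/W/Out, Hi/B/W/In, Hi/A/N/Stay, Hi/A/N/Out, Hi/A/N/In, Hi/A/S/Stay, Hi/A/S/Out, Hi/A/S/In, Hi/A/W/Stay, Hi/A/W/Out, Hi/A/W/In. Columns: xg, xh, wg, wh.
{Mid/B/N/Stay, Mid/B/N/Out, Mid/B/N/In} → row (5,4) (5,4) (3,6) (3,6)
{Mid/B/S/Stay, Mid/B/S/Out, Mid/B/S/In} → row (5,4) (5,4) (0,3) (0,3)
{Mid/B/W/Stay, Mid/B/W/Out, Mid/B/W/In} → row (5,4) (5,4) (6,0) (6,0)
{Mid/A/N/Stay, Mid/A/N/Out, Mid/A/N/In} → row (-3,2) (-3,2) (3,6) (3,6)
{Mid/A/S/Stay, Mid/A/S/Out, Mid/A/S/In} → row (-3,2) (-3,2) (0,3) (0,3)
{Mid/A/W/Stay, Mid/A/W/Out, Mid/A/W/In} → row (-3,2) (-3,2) (6,0) (6,0)
{Hi/B/N/Stay, Hi/B/S/Stay, Hi/B/W/Stay, Hi/A/N/Stay, Hi/A/S/Stay, Hi/A/W/Stay} → row (-3,2) (-4,4) (-3,2) (-4,4)
{Hi/B/N/Out, Hi/B/S/Out, Hi/B/W/Out, Hi/A/N/Out, Hi/A/S/Out, Hi/A/W/Out} → row (-3,-4) (-4,4) (-3,-4) (-4,4)
{Hi/B/N/In, Hi/B/S/In, Hi/B/W/In, Hi/A/N/In, Hi/A/S/In, Hi/A/W/In} → row (-4,3) (-4,4) (-4,3) (-4,4)
That's 9 distinct rows out of 36 strategies.

9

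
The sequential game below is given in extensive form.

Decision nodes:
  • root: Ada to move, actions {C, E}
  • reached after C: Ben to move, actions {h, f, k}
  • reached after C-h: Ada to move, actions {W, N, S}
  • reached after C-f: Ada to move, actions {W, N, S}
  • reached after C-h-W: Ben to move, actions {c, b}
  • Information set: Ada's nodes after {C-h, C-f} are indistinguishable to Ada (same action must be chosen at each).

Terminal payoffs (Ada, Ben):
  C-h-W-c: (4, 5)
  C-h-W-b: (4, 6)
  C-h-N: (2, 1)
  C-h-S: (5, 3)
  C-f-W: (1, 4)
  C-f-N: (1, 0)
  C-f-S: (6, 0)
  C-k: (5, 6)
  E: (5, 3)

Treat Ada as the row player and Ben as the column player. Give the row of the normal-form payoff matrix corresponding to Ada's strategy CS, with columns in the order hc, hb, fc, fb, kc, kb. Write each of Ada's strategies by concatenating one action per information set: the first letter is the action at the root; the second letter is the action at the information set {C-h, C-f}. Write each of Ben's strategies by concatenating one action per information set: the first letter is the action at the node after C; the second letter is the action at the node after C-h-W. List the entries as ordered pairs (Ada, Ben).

(5,3) (5,3) (6,0) (6,0) (5,6) (5,6)

vs hc: Ada plays C → Ben plays h at [C] → Ada plays S at [C-h] → (5, 3)
vs hb: Ada plays C → Ben plays h at [C] → Ada plays S at [C-h] → (5, 3)
vs fc: Ada plays C → Ben plays f at [C] → Ada plays S at [C-f] → (6, 0)
vs fb: Ada plays C → Ben plays f at [C] → Ada plays S at [C-f] → (6, 0)
vs kc: Ada plays C → Ben plays k at [C] → (5, 6)
vs kb: Ada plays C → Ben plays k at [C] → (5, 6)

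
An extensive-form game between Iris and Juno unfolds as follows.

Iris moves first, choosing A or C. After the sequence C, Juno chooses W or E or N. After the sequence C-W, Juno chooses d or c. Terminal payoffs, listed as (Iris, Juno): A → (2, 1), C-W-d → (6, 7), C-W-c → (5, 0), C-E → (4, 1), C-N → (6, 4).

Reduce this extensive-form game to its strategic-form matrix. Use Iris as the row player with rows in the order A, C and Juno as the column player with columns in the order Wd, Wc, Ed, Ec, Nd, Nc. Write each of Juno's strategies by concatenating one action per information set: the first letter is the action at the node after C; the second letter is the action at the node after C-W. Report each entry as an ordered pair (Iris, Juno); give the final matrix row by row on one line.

Row A: Wd→(2,1), Wc→(2,1), Ed→(2,1), Ec→(2,1), Nd→(2,1), Nc→(2,1)
Row C: Wd→(6,7), Wc→(5,0), Ed→(4,1), Ec→(4,1), Nd→(6,4), Nc→(6,4)

A: (2,1) (2,1) (2,1) (2,1) (2,1) (2,1) | C: (6,7) (5,0) (4,1) (4,1) (6,4) (6,4)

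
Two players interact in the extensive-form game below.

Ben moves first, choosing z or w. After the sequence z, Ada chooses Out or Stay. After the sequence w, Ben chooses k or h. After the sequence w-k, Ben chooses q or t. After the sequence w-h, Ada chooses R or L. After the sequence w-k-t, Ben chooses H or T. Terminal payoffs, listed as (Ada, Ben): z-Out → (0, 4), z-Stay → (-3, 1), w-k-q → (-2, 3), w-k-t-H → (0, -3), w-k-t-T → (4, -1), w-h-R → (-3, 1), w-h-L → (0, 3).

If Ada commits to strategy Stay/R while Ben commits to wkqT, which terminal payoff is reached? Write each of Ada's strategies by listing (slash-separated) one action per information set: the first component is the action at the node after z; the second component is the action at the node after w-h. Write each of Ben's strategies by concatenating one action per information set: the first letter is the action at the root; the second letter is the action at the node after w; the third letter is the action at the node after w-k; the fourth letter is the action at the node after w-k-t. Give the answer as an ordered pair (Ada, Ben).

Trace the play path from the root:
  Ben plays w
  Ben plays k at [w]
  Ben plays q at [w-k]
→ terminal payoff (-2, 3).
(Ada's choice at the node after z is never reached on this path, so it doesn't affect the outcome.)

(-2, 3)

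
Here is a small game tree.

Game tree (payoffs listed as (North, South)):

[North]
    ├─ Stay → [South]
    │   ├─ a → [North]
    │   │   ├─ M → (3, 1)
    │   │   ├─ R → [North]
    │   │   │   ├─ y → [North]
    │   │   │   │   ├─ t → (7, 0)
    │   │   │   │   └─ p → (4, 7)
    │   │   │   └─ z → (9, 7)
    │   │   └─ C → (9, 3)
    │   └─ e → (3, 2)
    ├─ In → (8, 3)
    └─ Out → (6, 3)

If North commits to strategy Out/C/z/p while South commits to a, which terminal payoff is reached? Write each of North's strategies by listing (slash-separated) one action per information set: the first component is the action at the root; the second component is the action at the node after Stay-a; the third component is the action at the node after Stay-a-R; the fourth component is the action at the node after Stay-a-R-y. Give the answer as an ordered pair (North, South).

(6, 3)

Trace the play path from the root:
  North plays Out
→ terminal payoff (6, 3).
(North's choice at the node after Stay-a is never reached on this path, so it doesn't affect the outcome.)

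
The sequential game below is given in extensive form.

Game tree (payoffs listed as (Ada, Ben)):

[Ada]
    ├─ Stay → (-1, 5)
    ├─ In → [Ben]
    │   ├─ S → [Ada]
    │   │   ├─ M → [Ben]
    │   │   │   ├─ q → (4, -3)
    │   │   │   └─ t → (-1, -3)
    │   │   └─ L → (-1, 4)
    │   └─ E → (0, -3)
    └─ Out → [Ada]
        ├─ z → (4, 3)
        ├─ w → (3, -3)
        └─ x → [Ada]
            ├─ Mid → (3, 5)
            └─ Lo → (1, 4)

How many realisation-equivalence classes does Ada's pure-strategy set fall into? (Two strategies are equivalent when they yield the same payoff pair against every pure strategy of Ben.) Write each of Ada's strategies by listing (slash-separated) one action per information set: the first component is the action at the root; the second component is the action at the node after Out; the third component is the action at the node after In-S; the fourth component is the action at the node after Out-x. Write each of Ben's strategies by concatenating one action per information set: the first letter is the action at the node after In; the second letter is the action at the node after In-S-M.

Ada has 36 pure strategies: Stay/z/M/Mid, Stay/z/M/Lo, Stay/z/L/Mid, Stay/z/L/Lo, Stay/w/M/Mid, Stay/w/M/Lo, Stay/w/L/Mid, Stay/w/L/Lo, Stay/x/M/Mid, Stay/x/M/Lo, Stay/x/L/Mid, Stay/x/L/Lo, In/z/M/Mid, In/z/M/Lo, In/z/L/Mid, In/z/L/Lo, In/w/M/Mid, In/w/M/Lo, In/w/L/Mid, In/w/L/Lo, In/x/M/Mid, In/x/M/Lo, In/x/L/Mid, In/x/L/Lo, Out/z/M/Mid, Out/z/M/Lo, Out/z/L/Mid, Out/z/L/Lo, Out/w/M/Mid, Out/w/M/Lo, Out/w/L/Mid, Out/w/L/Lo, Out/x/M/Mid, Out/x/M/Lo, Out/x/L/Mid, Out/x/L/Lo. Columns: Sq, St, Eq, Et.
{Stay/z/M/Mid, Stay/z/M/Lo, Stay/z/L/Mid, Stay/z/L/Lo, Stay/w/M/Mid, Stay/w/M/Lo, Stay/w/L/Mid, Stay/w/L/Lo, Stay/x/M/Mid, Stay/x/M/Lo, Stay/x/L/Mid, Stay/x/L/Lo} → row (-1,5) (-1,5) (-1,5) (-1,5)
{In/z/M/Mid, In/z/M/Lo, In/w/M/Mid, In/w/M/Lo, In/x/M/Mid, In/x/M/Lo} → row (4,-3) (-1,-3) (0,-3) (0,-3)
{In/z/L/Mid, In/z/L/Lo, In/w/L/Mid, In/w/L/Lo, In/x/L/Mid, In/x/L/Lo} → row (-1,4) (-1,4) (0,-3) (0,-3)
{Out/z/M/Mid, Out/z/M/Lo, Out/z/L/Mid, Out/z/L/Lo} → row (4,3) (4,3) (4,3) (4,3)
{Out/w/M/Mid, Out/w/M/Lo, Out/w/L/Mid, Out/w/L/Lo} → row (3,-3) (3,-3) (3,-3) (3,-3)
{Out/x/M/Mid, Out/x/L/Mid} → row (3,5) (3,5) (3,5) (3,5)
{Out/x/M/Lo, Out/x/L/Lo} → row (1,4) (1,4) (1,4) (1,4)
That's 7 distinct rows out of 36 strategies.

7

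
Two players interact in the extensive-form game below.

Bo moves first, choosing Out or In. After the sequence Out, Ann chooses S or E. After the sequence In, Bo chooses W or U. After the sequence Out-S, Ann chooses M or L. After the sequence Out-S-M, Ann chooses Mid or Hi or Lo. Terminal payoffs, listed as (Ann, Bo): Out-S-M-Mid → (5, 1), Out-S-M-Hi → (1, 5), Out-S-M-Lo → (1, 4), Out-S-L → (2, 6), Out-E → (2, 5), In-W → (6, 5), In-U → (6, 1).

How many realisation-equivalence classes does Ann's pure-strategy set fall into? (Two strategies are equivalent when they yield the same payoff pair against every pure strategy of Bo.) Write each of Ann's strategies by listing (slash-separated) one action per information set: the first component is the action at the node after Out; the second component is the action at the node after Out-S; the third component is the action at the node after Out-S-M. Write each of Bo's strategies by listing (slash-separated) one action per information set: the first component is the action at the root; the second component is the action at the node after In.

5

Ann has 12 pure strategies: S/M/Mid, S/M/Hi, S/M/Lo, S/L/Mid, S/L/Hi, S/L/Lo, E/M/Mid, E/M/Hi, E/M/Lo, E/L/Mid, E/L/Hi, E/L/Lo. Columns: Out/W, Out/U, In/W, In/U.
{S/M/Mid} → row (5,1) (5,1) (6,5) (6,1)
{S/M/Hi} → row (1,5) (1,5) (6,5) (6,1)
{S/M/Lo} → row (1,4) (1,4) (6,5) (6,1)
{S/L/Mid, S/L/Hi, S/L/Lo} → row (2,6) (2,6) (6,5) (6,1)
{E/M/Mid, E/M/Hi, E/M/Lo, E/L/Mid, E/L/Hi, E/L/Lo} → row (2,5) (2,5) (6,5) (6,1)
That's 5 distinct rows out of 12 strategies.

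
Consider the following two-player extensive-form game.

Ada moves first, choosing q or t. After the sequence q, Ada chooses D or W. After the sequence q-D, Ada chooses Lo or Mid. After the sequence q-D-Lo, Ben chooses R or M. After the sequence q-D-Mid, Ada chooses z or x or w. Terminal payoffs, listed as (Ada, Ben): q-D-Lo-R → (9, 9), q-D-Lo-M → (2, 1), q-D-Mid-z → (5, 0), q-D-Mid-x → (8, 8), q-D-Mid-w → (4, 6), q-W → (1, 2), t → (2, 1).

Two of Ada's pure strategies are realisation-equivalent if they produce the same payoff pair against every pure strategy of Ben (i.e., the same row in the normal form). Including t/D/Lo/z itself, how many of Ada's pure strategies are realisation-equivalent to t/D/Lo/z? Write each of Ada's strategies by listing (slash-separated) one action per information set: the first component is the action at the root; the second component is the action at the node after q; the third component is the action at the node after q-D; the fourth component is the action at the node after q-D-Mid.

12

Row for t/D/Lo/z (columns R, M): (2,1) (2,1).
Under t/D/Lo/z, Ada's choice at the node after q and at the node after q-D and at the node after q-D-Mid can never be reached regardless of what Ben does, so varying those choices leaves every outcome unchanged.
Holding the reachable choices fixed and varying the unreachable ones freely already gives 2 × 2 × 3 = 12 equivalent strategies.
No other strategy reproduces this row, so those 12 are the full class: t/D/Lo/z, t/D/Lo/x, t/D/Lo/w, t/D/Mid/z, t/D/Mid/x, t/D/Mid/w, t/W/Lo/z, t/W/Lo/x, t/W/Lo/w, t/W/Mid/z, t/W/Mid/x, t/W/Mid/w.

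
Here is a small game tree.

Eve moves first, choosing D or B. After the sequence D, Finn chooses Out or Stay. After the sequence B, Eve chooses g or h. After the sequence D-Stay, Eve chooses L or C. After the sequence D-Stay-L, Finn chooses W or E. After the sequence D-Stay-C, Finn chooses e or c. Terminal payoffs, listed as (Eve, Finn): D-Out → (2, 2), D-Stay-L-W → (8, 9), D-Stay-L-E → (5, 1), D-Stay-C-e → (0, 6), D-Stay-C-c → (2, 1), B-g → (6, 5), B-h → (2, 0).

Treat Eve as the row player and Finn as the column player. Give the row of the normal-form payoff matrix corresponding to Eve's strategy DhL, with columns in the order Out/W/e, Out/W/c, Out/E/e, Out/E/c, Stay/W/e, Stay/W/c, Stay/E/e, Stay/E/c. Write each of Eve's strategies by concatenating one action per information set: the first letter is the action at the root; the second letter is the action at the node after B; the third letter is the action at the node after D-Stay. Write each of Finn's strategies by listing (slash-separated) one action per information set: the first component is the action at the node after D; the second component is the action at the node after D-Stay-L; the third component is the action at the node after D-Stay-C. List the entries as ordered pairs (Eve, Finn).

(2,2) (2,2) (2,2) (2,2) (8,9) (8,9) (5,1) (5,1)

vs Out/W/e: Eve plays D → Finn plays Out at [D] → (2, 2)
vs Out/W/c: Eve plays D → Finn plays Out at [D] → (2, 2)
vs Out/E/e: Eve plays D → Finn plays Out at [D] → (2, 2)
vs Out/E/c: Eve plays D → Finn plays Out at [D] → (2, 2)
vs Stay/W/e: Eve plays D → Finn plays Stay at [D] → Eve plays L at [D-Stay] → Finn plays W at [D-Stay-L] → (8, 9)
vs Stay/W/c: Eve plays D → Finn plays Stay at [D] → Eve plays L at [D-Stay] → Finn plays W at [D-Stay-L] → (8, 9)
vs Stay/E/e: Eve plays D → Finn plays Stay at [D] → Eve plays L at [D-Stay] → Finn plays E at [D-Stay-L] → (5, 1)
vs Stay/E/c: Eve plays D → Finn plays Stay at [D] → Eve plays L at [D-Stay] → Finn plays E at [D-Stay-L] → (5, 1)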